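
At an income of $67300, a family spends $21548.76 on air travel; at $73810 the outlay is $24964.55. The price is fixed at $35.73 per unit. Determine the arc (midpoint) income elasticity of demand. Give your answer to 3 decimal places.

1.592

With a constant price, Q₁ = 21548.76/35.73 = 603.100 and Q₂ = 24964.55/35.73 = 698.700 (equivalently, work directly with expenditure since P cancels).
Midpoint %ΔQ = (24964.55 − 21548.76)/23256.66 = 0.14687; midpoint %ΔI = (73810 − 67300)/70555 = 0.09227.
η = 0.14687 / 0.09227 = 1.592.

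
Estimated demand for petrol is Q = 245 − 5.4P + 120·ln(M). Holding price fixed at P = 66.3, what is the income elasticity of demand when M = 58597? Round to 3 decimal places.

At P = 66.3, M = 58597: Q = 1204.393.
Holding P constant, ∂Q/∂M = 120/M = 0.00204789.
η_M = (∂Q/∂M)·(M/Q) = 0.00204789 × (58597/1204.393) = 0.100.

0.100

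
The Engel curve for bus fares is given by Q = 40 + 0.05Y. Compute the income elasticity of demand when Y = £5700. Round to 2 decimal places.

0.88

At Y = 5700: Q = 325.000.
dQ/dY = 0.05.
η = (dQ/dY)·(Y/Q) = 0.05 × (5700/325.000) = 0.88.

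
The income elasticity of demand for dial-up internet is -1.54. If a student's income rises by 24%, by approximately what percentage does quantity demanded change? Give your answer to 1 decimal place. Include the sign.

-37.0%

%ΔQ ≈ η × %ΔI = -1.54 × 24% = -37.0%.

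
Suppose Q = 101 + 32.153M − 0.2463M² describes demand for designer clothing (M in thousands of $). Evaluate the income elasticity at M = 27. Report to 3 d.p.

0.645

At M = 27: Q = 789.5783.
dQ/dM = 32.153 − 0.4926M = 18.85280.
η = (dQ/dM)·(M/Q) = 18.85280 × (27/789.5783) = 0.645.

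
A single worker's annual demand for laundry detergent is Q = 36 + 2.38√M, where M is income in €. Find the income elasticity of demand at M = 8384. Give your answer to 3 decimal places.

0.429

At M = 8384: Q = 253.923.
dQ/dM = 2.38/(2√M) = 0.0129963 at this income.
η = (dQ/dM)·(M/Q) = 0.0129963 × (8384/253.923) = 0.429.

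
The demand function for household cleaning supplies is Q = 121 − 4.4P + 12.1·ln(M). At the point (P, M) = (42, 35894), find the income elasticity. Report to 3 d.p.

At P = 42, M = 35894: Q = 63.109.
Holding P constant, ∂Q/∂M = 12.1/M = 0.000337104.
η_M = (∂Q/∂M)·(M/Q) = 0.000337104 × (35894/63.109) = 0.192.

0.192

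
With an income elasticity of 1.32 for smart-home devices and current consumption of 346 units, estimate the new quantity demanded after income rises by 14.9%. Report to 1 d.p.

414.1

%ΔQ ≈ η × %ΔI = 1.32 × 14.9% = 19.668%.
New Q ≈ 346 × (1 + 0.19668) = 414.1.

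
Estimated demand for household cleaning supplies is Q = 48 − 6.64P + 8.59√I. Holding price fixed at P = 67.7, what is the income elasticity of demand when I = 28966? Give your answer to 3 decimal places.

At P = 67.7, I = 28966: Q = 1060.439.
Holding P constant, ∂Q/∂I = 8.59/(2√I) = 0.0252359.
η_I = (∂Q/∂I)·(I/Q) = 0.0252359 × (28966/1060.439) = 0.689.

0.689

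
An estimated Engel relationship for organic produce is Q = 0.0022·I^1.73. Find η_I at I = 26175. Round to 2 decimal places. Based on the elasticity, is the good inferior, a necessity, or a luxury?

For Q = A·I^β the income elasticity is constant and equal to β.
Here β = 1.73, so η = 1.73.
Since η > 1, the good is a luxury.

1.73 (luxury)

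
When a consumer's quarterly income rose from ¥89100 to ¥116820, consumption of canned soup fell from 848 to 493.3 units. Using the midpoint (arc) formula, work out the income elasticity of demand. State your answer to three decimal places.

-1.964

ΔQ = 493.3 − 848 = -354.7; midpoint Q̄ = (848 + 493.3)/2 = 670.65.
ΔI = 116820 − 89100 = 27720; midpoint Ī = (89100 + 116820)/2 = 102960.
η = (ΔQ/Q̄) ÷ (ΔI/Ī) = (-354.7/670.65) ÷ (27720/102960) = -1.964.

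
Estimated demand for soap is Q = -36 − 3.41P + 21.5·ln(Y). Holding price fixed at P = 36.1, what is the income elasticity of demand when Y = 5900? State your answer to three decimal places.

At P = 36.1, Y = 5900: Q = 27.577.
Holding P constant, ∂Q/∂Y = 21.5/Y = 0.00364407.
η_Y = (∂Q/∂Y)·(Y/Q) = 0.00364407 × (5900/27.577) = 0.780.

0.780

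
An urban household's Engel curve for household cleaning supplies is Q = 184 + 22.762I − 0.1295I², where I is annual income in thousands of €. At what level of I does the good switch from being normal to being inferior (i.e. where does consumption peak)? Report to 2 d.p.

87.88

dQ/dI = 22.762 − 0.259I.
The good is inferior where dQ/dI < 0. Setting dQ/dI = 0 gives I = 22.762 / 0.259 = 87.88.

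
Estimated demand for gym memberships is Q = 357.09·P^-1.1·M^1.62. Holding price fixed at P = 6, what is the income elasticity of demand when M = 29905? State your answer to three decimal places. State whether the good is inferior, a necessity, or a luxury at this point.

For a multiplicative demand Q = A·P^α·M^β, the income elasticity is β everywhere.
Here β = 1.62, so η = 1.620.
Since η > 1, this is a luxury.

1.620 (luxury)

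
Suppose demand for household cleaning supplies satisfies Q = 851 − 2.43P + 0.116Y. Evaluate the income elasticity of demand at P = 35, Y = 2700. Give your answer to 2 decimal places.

0.29

At P = 35, Y = 2700: Q = 1079.150.
Holding P constant, ∂Q/∂Y = 0.116.
η_Y = (∂Q/∂Y)·(Y/Q) = 0.116 × (2700/1079.150) = 0.29.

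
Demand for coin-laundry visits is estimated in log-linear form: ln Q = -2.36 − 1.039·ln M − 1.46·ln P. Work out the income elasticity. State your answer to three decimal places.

In a log-linear demand, the coefficient on ln M is the income elasticity.
So η = -1.039.

-1.039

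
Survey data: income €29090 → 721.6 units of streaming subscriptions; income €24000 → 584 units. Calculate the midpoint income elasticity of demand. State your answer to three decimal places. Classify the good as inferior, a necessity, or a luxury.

1.099 (luxury)

ΔQ = 584 − 721.6 = -137.6; midpoint Q̄ = (721.6 + 584)/2 = 652.8.
ΔI = 24000 − 29090 = -5090; midpoint Ī = (29090 + 24000)/2 = 26545.
η = (ΔQ/Q̄) ÷ (ΔI/Ī) = (-137.6/652.8) ÷ (-5090/26545) = 1.099.
η > 1 ⇒ luxury.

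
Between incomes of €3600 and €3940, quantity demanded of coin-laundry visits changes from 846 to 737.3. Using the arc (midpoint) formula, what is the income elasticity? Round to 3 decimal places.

-1.523

ΔQ = 737.3 − 846 = -108.7; midpoint Q̄ = (846 + 737.3)/2 = 791.65.
ΔI = 3940 − 3600 = 340; midpoint Ī = (3600 + 3940)/2 = 3770.
η = (ΔQ/Q̄) ÷ (ΔI/Ī) = (-108.7/791.65) ÷ (340/3770) = -1.523.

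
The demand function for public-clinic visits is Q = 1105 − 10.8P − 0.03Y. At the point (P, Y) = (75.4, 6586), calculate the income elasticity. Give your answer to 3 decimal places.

At P = 75.4, Y = 6586: Q = 93.100.
Holding P constant, ∂Q/∂Y = −0.03.
η_Y = (∂Q/∂Y)·(Y/Q) = -0.03 × (6586/93.100) = -2.122.

-2.122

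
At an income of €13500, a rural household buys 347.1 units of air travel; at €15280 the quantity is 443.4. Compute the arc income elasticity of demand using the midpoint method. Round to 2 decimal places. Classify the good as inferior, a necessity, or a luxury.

1.97 (luxury)

ΔQ = 443.4 − 347.1 = 96.3; midpoint Q̄ = (347.1 + 443.4)/2 = 395.25.
ΔI = 15280 − 13500 = 1780; midpoint Ī = (13500 + 15280)/2 = 14390.
η = (ΔQ/Q̄) ÷ (ΔI/Ī) = (96.3/395.25) ÷ (1780/14390) = 1.97.
η > 1 ⇒ luxury.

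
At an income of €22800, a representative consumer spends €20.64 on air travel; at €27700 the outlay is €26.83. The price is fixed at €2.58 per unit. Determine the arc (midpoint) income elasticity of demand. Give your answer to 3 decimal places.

1.344

With a constant price, Q₁ = 20.64/2.58 = 8.000 and Q₂ = 26.83/2.58 = 10.399 (equivalently, work directly with expenditure since P cancels).
Midpoint %ΔQ = (26.83 − 20.64)/23.74 = 0.26080; midpoint %ΔI = (27700 − 22800)/25250 = 0.19406.
η = 0.26080 / 0.19406 = 1.344.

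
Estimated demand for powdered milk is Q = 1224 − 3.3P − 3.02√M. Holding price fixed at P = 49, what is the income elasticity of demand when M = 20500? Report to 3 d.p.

At P = 49, M = 20500: Q = 629.902.
Holding P constant, ∂Q/∂M = -3.02/(2√M) = -0.0105463.
η_M = (∂Q/∂M)·(M/Q) = -0.0105463 × (20500/629.902) = -0.343.

-0.343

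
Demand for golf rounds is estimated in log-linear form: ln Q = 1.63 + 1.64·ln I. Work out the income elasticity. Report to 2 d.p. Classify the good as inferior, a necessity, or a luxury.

1.64 (luxury)

In a log-linear demand, the coefficient on ln I is the income elasticity.
So η = 1.64.
η > 1 ⇒ luxury.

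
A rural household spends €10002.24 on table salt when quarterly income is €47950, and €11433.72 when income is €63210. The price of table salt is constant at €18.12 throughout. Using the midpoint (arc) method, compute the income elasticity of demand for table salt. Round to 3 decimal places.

With a constant price, Q₁ = 10002.24/18.12 = 552.000 and Q₂ = 11433.72/18.12 = 631.000 (equivalently, work directly with expenditure since P cancels).
Midpoint %ΔQ = (11433.72 − 10002.24)/10717.98 = 0.13356; midpoint %ΔI = (63210 − 47950)/55580 = 0.27456.
η = 0.13356 / 0.27456 = 0.486.

0.486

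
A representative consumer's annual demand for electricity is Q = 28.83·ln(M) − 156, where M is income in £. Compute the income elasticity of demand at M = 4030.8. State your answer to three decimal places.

0.346

At M = 4030.8: Q = 83.339.
dQ/dM = 28.83/M = 0.00715243 at this income.
η = (dQ/dM)·(M/Q) = 0.00715243 × (4030.8/83.339) = 0.346.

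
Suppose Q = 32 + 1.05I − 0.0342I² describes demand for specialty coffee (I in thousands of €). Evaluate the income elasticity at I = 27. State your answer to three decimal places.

At I = 27: Q = 35.4182.
dQ/dI = 1.05 − 0.0684I = -0.79680.
η = (dQ/dI)·(I/Q) = -0.79680 × (27/35.4182) = -0.607.

-0.607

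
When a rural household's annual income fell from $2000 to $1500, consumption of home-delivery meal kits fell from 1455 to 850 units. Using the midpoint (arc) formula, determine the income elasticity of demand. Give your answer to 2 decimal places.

1.84

ΔQ = 850 − 1455 = -605; midpoint Q̄ = (1455 + 850)/2 = 1152.5.
ΔI = 1500 − 2000 = -500; midpoint Ī = (2000 + 1500)/2 = 1750.
η = (ΔQ/Q̄) ÷ (ΔI/Ī) = (-605/1152.5) ÷ (-500/1750) = 1.84.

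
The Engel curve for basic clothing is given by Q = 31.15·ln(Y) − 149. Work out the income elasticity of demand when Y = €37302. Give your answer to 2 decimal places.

At Y = 37302: Q = 178.910.
dQ/dY = 31.15/Y = 0.000835076 at this income.
η = (dQ/dY)·(Y/Q) = 0.000835076 × (37302/178.910) = 0.17.

0.17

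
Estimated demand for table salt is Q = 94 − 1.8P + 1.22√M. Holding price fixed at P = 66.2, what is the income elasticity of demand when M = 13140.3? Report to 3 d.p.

At P = 66.2, M = 13140.3: Q = 114.690.
Holding P constant, ∂Q/∂M = 1.22/(2√M) = 0.00532142.
η_M = (∂Q/∂M)·(M/Q) = 0.00532142 × (13140.3/114.690) = 0.610.

0.610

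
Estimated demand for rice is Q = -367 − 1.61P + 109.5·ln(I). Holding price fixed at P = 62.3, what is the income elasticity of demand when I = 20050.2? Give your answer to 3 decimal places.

0.177

At P = 62.3, I = 20050.2: Q = 617.403.
Holding P constant, ∂Q/∂I = 109.5/I = 0.00546129.
η_I = (∂Q/∂I)·(I/Q) = 0.00546129 × (20050.2/617.403) = 0.177.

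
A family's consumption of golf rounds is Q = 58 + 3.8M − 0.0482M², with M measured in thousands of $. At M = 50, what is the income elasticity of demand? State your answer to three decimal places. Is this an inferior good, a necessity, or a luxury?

At M = 50: Q = 127.5000.
dQ/dM = 3.8 − 0.0964M = -1.02000.
η = (dQ/dM)·(M/Q) = -1.02000 × (50/127.5000) = -0.400.
η < 0 ⇒ inferior good.

-0.400 (inferior good)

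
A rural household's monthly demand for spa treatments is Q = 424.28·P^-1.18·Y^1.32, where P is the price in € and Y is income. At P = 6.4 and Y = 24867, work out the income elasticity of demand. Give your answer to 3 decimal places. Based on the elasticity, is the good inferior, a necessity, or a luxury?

For a multiplicative demand Q = A·P^α·Y^β, the income elasticity is β everywhere.
Here β = 1.32, so η = 1.320.
Since η > 1, this is a luxury.

1.320 (luxury)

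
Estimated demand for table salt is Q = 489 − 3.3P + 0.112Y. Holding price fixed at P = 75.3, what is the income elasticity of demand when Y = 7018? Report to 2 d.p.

At P = 75.3, Y = 7018: Q = 1026.526.
Holding P constant, ∂Q/∂Y = 0.112.
η_Y = (∂Q/∂Y)·(Y/Q) = 0.112 × (7018/1026.526) = 0.77.

0.77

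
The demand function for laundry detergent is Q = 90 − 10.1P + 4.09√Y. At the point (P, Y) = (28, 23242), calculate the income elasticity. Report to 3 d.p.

At P = 28, Y = 23242: Q = 430.734.
Holding P constant, ∂Q/∂Y = 4.09/(2√Y) = 0.0134139.
η_Y = (∂Q/∂Y)·(Y/Q) = 0.0134139 × (23242/430.734) = 0.724.

0.724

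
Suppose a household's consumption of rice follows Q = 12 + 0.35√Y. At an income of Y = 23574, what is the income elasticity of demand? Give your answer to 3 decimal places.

0.409

At Y = 23574: Q = 65.738.
dQ/dY = 0.35/(2√Y) = 0.00113978 at this income.
η = (dQ/dY)·(Y/Q) = 0.00113978 × (23574/65.738) = 0.409.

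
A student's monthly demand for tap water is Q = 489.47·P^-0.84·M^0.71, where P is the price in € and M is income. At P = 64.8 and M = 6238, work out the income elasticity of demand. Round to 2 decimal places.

0.71

For a multiplicative demand Q = A·P^α·M^β, the income elasticity is β everywhere.
Here β = 0.71, so η = 0.71.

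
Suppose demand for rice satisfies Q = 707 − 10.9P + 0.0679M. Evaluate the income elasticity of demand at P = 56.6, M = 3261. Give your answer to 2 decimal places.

0.71

At P = 56.6, M = 3261: Q = 311.482.
Holding P constant, ∂Q/∂M = 0.0679.
η_M = (∂Q/∂M)·(M/Q) = 0.0679 × (3261/311.482) = 0.71.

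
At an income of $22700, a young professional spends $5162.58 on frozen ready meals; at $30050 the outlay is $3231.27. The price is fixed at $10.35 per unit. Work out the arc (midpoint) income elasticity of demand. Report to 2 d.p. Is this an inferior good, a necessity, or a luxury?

-1.65 (inferior good)

With a constant price, Q₁ = 5162.58/10.35 = 498.800 and Q₂ = 3231.27/10.35 = 312.200 (equivalently, work directly with expenditure since P cancels).
Midpoint %ΔQ = (3231.27 − 5162.58)/4196.93 = -0.46017; midpoint %ΔI = (30050 − 22700)/26375 = 0.27867.
η = -0.46017 / 0.27867 = -1.65.
η < 0 ⇒ inferior good.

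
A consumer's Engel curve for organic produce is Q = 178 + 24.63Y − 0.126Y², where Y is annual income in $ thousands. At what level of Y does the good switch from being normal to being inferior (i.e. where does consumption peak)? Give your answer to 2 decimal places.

97.74

dQ/dY = 24.63 − 0.252Y.
The good is inferior where dQ/dY < 0. Setting dQ/dY = 0 gives Y = 24.63 / 0.252 = 97.74.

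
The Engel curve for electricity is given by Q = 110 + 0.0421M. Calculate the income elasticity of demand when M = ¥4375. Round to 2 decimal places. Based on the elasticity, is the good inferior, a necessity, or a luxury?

At M = 4375: Q = 294.188.
dQ/dM = 0.0421.
η = (dQ/dM)·(M/Q) = 0.0421 × (4375/294.188) = 0.63.
Since 0 < η < 1, the good is a necessity.

0.63 (necessity)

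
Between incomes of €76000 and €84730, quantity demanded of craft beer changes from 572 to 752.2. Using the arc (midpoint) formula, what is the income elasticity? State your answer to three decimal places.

2.505

ΔQ = 752.2 − 572 = 180.2; midpoint Q̄ = (572 + 752.2)/2 = 662.1.
ΔI = 84730 − 76000 = 8730; midpoint Ī = (76000 + 84730)/2 = 80365.
η = (ΔQ/Q̄) ÷ (ΔI/Ī) = (180.2/662.1) ÷ (8730/80365) = 2.505.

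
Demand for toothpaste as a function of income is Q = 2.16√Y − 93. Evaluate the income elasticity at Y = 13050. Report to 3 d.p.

At Y = 13050: Q = 153.751.
dQ/dY = 2.16/(2√Y) = 0.00945406 at this income.
η = (dQ/dY)·(Y/Q) = 0.00945406 × (13050/153.751) = 0.802.

0.802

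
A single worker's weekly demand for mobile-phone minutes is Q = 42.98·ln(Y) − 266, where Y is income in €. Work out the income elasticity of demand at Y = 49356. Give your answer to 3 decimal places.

At Y = 49356: Q = 198.477.
dQ/dY = 42.98/Y = 0.000870816 at this income.
η = (dQ/dY)·(Y/Q) = 0.000870816 × (49356/198.477) = 0.217.

0.217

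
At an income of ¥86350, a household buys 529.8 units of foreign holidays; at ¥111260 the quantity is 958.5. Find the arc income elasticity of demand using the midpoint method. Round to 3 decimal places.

2.285

ΔQ = 958.5 − 529.8 = 428.7; midpoint Q̄ = (529.8 + 958.5)/2 = 744.15.
ΔI = 111260 − 86350 = 24910; midpoint Ī = (86350 + 111260)/2 = 98805.
η = (ΔQ/Q̄) ÷ (ΔI/Ī) = (428.7/744.15) ÷ (24910/98805) = 2.285.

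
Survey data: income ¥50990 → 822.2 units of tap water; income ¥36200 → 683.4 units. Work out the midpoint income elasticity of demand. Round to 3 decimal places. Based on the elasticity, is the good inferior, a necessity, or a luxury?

ΔQ = 683.4 − 822.2 = -138.8; midpoint Q̄ = (822.2 + 683.4)/2 = 752.8.
ΔI = 36200 − 50990 = -14790; midpoint Ī = (50990 + 36200)/2 = 43595.
η = (ΔQ/Q̄) ÷ (ΔI/Ī) = (-138.8/752.8) ÷ (-14790/43595) = 0.543.
0 < η < 1 ⇒ necessity.

0.543 (necessity)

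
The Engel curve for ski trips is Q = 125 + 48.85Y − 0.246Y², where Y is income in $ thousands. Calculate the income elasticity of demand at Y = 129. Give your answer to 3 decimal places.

-0.808

At Y = 129: Q = 2332.9640.
dQ/dY = 48.85 − 0.492Y = -14.61800.
η = (dQ/dY)·(Y/Q) = -14.61800 × (129/2332.9640) = -0.808.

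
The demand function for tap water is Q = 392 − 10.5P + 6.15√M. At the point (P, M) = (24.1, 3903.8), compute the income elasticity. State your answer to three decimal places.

At P = 24.1, M = 3903.8: Q = 523.204.
Holding P constant, ∂Q/∂M = 6.15/(2√M) = 0.0492154.
η_M = (∂Q/∂M)·(M/Q) = 0.0492154 × (3903.8/523.204) = 0.367.

0.367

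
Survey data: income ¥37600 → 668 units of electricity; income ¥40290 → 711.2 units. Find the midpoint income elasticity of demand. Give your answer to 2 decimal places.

ΔQ = 711.2 − 668 = 43.2; midpoint Q̄ = (668 + 711.2)/2 = 689.6.
ΔI = 40290 − 37600 = 2690; midpoint Ī = (37600 + 40290)/2 = 38945.
η = (ΔQ/Q̄) ÷ (ΔI/Ī) = (43.2/689.6) ÷ (2690/38945) = 0.91.

0.91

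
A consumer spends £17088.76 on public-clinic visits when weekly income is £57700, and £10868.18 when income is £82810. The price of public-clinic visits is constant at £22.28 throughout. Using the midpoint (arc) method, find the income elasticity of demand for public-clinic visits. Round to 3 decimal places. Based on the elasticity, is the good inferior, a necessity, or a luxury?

-1.245 (inferior good)

With a constant price, Q₁ = 17088.76/22.28 = 767.000 and Q₂ = 10868.18/22.28 = 487.800 (equivalently, work directly with expenditure since P cancels).
Midpoint %ΔQ = (10868.18 − 17088.76)/13978.47 = -0.44501; midpoint %ΔI = (82810 − 57700)/70255 = 0.35741.
η = -0.44501 / 0.35741 = -1.245.
η < 0 ⇒ inferior good.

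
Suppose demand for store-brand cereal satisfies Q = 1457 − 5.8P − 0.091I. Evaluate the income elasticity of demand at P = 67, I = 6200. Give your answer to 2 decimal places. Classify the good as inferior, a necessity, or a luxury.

At P = 67, I = 6200: Q = 504.200.
Holding P constant, ∂Q/∂I = −0.091.
η_I = (∂Q/∂I)·(I/Q) = -0.091 × (6200/504.200) = -1.12.
Since η < 0, this is an inferior good.

-1.12 (inferior good)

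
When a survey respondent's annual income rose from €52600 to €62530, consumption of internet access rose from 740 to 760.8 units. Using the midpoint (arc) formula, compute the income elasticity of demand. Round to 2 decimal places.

0.16

ΔQ = 760.8 − 740 = 20.8; midpoint Q̄ = (740 + 760.8)/2 = 750.4.
ΔI = 62530 − 52600 = 9930; midpoint Ī = (52600 + 62530)/2 = 57565.
η = (ΔQ/Q̄) ÷ (ΔI/Ī) = (20.8/750.4) ÷ (9930/57565) = 0.16.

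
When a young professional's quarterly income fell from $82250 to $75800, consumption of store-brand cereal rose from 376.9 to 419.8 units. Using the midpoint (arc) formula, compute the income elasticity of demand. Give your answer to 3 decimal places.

ΔQ = 419.8 − 376.9 = 42.9; midpoint Q̄ = (376.9 + 419.8)/2 = 398.35.
ΔI = 75800 − 82250 = -6450; midpoint Ī = (82250 + 75800)/2 = 79025.
η = (ΔQ/Q̄) ÷ (ΔI/Ī) = (42.9/398.35) ÷ (-6450/79025) = -1.319.

-1.319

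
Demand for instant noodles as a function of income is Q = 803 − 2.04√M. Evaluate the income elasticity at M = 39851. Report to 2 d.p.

At M = 39851: Q = 395.761.
dQ/dM = -2.04/(2√M) = -0.00510953 at this income.
η = (dQ/dM)·(M/Q) = -0.00510953 × (39851/395.761) = -0.51.

-0.51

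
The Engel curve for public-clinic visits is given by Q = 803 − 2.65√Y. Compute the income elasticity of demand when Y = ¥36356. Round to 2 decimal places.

At Y = 36356: Q = 297.718.
dQ/dY = -2.65/(2√Y) = -0.00694909 at this income.
η = (dQ/dY)·(Y/Q) = -0.00694909 × (36356/297.718) = -0.85.

-0.85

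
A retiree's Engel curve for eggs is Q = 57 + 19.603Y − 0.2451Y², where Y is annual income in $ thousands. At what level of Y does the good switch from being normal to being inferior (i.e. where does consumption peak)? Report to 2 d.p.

39.99

dQ/dY = 19.603 − 0.4902Y.
The good is inferior where dQ/dY < 0. Setting dQ/dY = 0 gives Y = 19.603 / 0.4902 = 39.99.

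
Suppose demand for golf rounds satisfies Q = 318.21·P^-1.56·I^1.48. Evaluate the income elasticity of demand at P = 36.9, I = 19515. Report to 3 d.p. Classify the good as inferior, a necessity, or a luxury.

1.480 (luxury)

For a multiplicative demand Q = A·P^α·I^β, the income elasticity is β everywhere.
Here β = 1.48, so η = 1.480.
Since η > 1, this is a luxury.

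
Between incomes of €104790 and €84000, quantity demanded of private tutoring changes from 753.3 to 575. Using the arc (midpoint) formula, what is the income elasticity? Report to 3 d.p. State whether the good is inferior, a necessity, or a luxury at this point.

1.219 (luxury)

ΔQ = 575 − 753.3 = -178.3; midpoint Q̄ = (753.3 + 575)/2 = 664.15.
ΔI = 84000 − 104790 = -20790; midpoint Ī = (104790 + 84000)/2 = 94395.
η = (ΔQ/Q̄) ÷ (ΔI/Ī) = (-178.3/664.15) ÷ (-20790/94395) = 1.219.
η > 1 ⇒ luxury.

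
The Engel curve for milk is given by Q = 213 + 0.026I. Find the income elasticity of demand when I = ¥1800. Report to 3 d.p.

At I = 1800: Q = 259.800.
dQ/dI = 0.026.
η = (dQ/dI)·(I/Q) = 0.026 × (1800/259.800) = 0.180.

0.180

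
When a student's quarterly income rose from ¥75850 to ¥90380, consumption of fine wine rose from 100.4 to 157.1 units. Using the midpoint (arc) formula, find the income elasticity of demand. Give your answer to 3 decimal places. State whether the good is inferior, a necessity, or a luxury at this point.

2.519 (luxury)

ΔQ = 157.1 − 100.4 = 56.7; midpoint Q̄ = (100.4 + 157.1)/2 = 128.75.
ΔI = 90380 − 75850 = 14530; midpoint Ī = (75850 + 90380)/2 = 83115.
η = (ΔQ/Q̄) ÷ (ΔI/Ī) = (56.7/128.75) ÷ (14530/83115) = 2.519.
η > 1 ⇒ luxury.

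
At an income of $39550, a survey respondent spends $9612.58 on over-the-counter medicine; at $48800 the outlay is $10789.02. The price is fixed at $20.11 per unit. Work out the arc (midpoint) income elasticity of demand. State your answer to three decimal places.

0.551

With a constant price, Q₁ = 9612.58/20.11 = 478.000 and Q₂ = 10789.02/20.11 = 536.500 (equivalently, work directly with expenditure since P cancels).
Midpoint %ΔQ = (10789.02 − 9612.58)/10200.80 = 0.11533; midpoint %ΔI = (48800 − 39550)/44175 = 0.20939.
η = 0.11533 / 0.20939 = 0.551.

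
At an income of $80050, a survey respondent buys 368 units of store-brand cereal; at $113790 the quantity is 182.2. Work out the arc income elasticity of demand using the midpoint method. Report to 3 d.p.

ΔQ = 182.2 − 368 = -185.8; midpoint Q̄ = (368 + 182.2)/2 = 275.1.
ΔI = 113790 − 80050 = 33740; midpoint Ī = (80050 + 113790)/2 = 96920.
η = (ΔQ/Q̄) ÷ (ΔI/Ī) = (-185.8/275.1) ÷ (33740/96920) = -1.940.

-1.940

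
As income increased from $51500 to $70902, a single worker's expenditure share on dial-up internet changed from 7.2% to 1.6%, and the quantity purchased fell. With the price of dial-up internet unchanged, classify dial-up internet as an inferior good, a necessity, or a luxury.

Quantity demanded falls as income rises, so η < 0.

inferior good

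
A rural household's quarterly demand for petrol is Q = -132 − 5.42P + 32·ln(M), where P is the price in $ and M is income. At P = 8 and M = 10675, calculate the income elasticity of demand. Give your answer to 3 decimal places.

At P = 8, M = 10675: Q = 121.461.
Holding P constant, ∂Q/∂M = 32/M = 0.00299766.
η_M = (∂Q/∂M)·(M/Q) = 0.00299766 × (10675/121.461) = 0.263.

0.263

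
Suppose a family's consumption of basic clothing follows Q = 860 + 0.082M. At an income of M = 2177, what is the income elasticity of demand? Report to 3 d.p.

0.172

At M = 2177: Q = 1038.514.
dQ/dM = 0.082.
η = (dQ/dM)·(M/Q) = 0.082 × (2177/1038.514) = 0.172.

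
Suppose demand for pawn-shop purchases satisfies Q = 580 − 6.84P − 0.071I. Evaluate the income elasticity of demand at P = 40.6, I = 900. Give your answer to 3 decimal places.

-0.268

At P = 40.6, I = 900: Q = 238.396.
Holding P constant, ∂Q/∂I = −0.071.
η_I = (∂Q/∂I)·(I/Q) = -0.071 × (900/238.396) = -0.268.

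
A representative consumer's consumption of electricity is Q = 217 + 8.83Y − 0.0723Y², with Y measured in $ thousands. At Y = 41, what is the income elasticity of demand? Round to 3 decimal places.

At Y = 41: Q = 457.4937.
dQ/dY = 8.83 − 0.1446Y = 2.90140.
η = (dQ/dY)·(Y/Q) = 2.90140 × (41/457.4937) = 0.260.

0.260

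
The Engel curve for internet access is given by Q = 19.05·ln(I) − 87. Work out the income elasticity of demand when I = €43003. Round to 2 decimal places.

0.16

At I = 43003: Q = 116.245.
dQ/dI = 19.05/I = 0.000442992 at this income.
η = (dQ/dI)·(I/Q) = 0.000442992 × (43003/116.245) = 0.16.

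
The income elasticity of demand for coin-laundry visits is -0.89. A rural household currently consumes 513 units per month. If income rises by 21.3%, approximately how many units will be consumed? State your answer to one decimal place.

%ΔQ ≈ η × %ΔI = -0.89 × 21.3% = -18.957%.
New Q ≈ 513 × (1 − 0.18957) = 415.8.

415.8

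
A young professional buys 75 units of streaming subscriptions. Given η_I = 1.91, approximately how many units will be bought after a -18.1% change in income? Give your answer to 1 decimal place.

%ΔQ ≈ η × %ΔI = 1.91 × (-18.1%) = -34.571%.
New Q ≈ 75 × (1 − 0.34571) = 49.1.

49.1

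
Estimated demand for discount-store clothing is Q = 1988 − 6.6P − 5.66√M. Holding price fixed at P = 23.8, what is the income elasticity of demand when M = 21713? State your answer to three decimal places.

At P = 23.8, M = 21713: Q = 996.900.
Holding P constant, ∂Q/∂M = -5.66/(2√M) = -0.0192055.
η_M = (∂Q/∂M)·(M/Q) = -0.0192055 × (21713/996.900) = -0.418.

-0.418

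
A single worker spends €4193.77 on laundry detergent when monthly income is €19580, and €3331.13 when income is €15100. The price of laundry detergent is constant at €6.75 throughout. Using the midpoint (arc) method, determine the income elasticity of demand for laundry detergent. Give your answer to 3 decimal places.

With a constant price, Q₁ = 4193.77/6.75 = 621.299 and Q₂ = 3331.13/6.75 = 493.501 (equivalently, work directly with expenditure since P cancels).
Midpoint %ΔQ = (3331.13 − 4193.77)/3762.45 = -0.22928; midpoint %ΔI = (15100 − 19580)/17340 = -0.25836.
η = -0.22928 / -0.25836 = 0.887.

0.887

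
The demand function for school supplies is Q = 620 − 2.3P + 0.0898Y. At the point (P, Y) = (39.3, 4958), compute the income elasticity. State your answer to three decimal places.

At P = 39.3, Y = 4958: Q = 974.838.
Holding P constant, ∂Q/∂Y = 0.0898.
η_Y = (∂Q/∂Y)·(Y/Q) = 0.0898 × (4958/974.838) = 0.457.

0.457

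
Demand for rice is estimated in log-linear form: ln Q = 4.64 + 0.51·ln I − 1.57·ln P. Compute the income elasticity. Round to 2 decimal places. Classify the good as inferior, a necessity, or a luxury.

In a log-linear demand, the coefficient on ln I is the income elasticity.
So η = 0.51.
0 < η < 1 ⇒ necessity.

0.51 (necessity)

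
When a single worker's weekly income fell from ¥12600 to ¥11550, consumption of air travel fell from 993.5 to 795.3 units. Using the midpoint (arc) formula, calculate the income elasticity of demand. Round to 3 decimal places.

2.548

ΔQ = 795.3 − 993.5 = -198.2; midpoint Q̄ = (993.5 + 795.3)/2 = 894.4.
ΔI = 11550 − 12600 = -1050; midpoint Ī = (12600 + 11550)/2 = 12075.
η = (ΔQ/Q̄) ÷ (ΔI/Ī) = (-198.2/894.4) ÷ (-1050/12075) = 2.548.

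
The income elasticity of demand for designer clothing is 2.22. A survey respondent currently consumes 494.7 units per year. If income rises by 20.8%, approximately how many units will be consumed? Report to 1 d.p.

723.1

%ΔQ ≈ η × %ΔI = 2.22 × 20.8% = 46.176%.
New Q ≈ 494.7 × (1 + 0.46176) = 723.1.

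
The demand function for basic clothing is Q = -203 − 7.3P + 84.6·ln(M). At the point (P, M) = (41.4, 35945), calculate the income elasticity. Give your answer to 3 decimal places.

0.221

At P = 41.4, M = 35945: Q = 382.212.
Holding P constant, ∂Q/∂M = 84.6/M = 0.0023536.
η_M = (∂Q/∂M)·(M/Q) = 0.0023536 × (35945/382.212) = 0.221.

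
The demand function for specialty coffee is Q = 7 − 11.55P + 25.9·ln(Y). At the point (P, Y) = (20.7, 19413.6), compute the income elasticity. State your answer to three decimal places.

1.095

At P = 20.7, Y = 19413.6: Q = 23.645.
Holding P constant, ∂Q/∂Y = 25.9/Y = 0.00133412.
η_Y = (∂Q/∂Y)·(Y/Q) = 0.00133412 × (19413.6/23.645) = 1.095.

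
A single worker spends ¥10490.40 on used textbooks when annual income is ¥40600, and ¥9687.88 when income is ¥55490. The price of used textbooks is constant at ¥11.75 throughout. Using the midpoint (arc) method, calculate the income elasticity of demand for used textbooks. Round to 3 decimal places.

With a constant price, Q₁ = 10490.40/11.75 = 892.800 and Q₂ = 9687.88/11.75 = 824.500 (equivalently, work directly with expenditure since P cancels).
Midpoint %ΔQ = (9687.88 − 10490.40)/10089.14 = -0.07954; midpoint %ΔI = (55490 − 40600)/48045 = 0.30992.
η = -0.07954 / 0.30992 = -0.257.

-0.257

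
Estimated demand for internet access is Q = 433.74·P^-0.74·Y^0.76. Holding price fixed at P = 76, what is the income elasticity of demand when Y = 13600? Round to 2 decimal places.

0.76

For a multiplicative demand Q = A·P^α·Y^β, the income elasticity is β everywhere.
Here β = 0.76, so η = 0.76.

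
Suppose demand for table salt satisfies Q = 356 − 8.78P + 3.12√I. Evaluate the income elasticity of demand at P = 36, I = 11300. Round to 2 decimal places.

0.45

At P = 36, I = 11300: Q = 371.581.
Holding P constant, ∂Q/∂I = 3.12/(2√I) = 0.0146752.
η_I = (∂Q/∂I)·(I/Q) = 0.0146752 × (11300/371.581) = 0.45.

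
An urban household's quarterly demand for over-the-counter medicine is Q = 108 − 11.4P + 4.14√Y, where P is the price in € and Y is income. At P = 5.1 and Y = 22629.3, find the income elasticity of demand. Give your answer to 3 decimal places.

0.463

At P = 5.1, Y = 22629.3: Q = 672.642.
Holding P constant, ∂Q/∂Y = 4.14/(2√Y) = 0.0137605.
η_Y = (∂Q/∂Y)·(Y/Q) = 0.0137605 × (22629.3/672.642) = 0.463.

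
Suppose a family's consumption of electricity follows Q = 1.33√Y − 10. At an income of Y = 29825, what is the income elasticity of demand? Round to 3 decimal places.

0.523

At Y = 29825: Q = 219.690.
dQ/dY = 1.33/(2√Y) = 0.00385063 at this income.
η = (dQ/dY)·(Y/Q) = 0.00385063 × (29825/219.690) = 0.523.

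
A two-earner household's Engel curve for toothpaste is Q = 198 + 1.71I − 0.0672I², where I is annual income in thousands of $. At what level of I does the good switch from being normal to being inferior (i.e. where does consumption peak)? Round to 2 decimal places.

dQ/dI = 1.71 − 0.1344I.
The good is inferior where dQ/dI < 0. Setting dQ/dI = 0 gives I = 1.71 / 0.1344 = 12.72.

12.72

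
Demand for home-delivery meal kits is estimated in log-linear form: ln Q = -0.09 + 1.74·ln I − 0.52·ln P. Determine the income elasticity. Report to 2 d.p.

1.74

In a log-linear demand, the coefficient on ln I is the income elasticity.
So η = 1.74.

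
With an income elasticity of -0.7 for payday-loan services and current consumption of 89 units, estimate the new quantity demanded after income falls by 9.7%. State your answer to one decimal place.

%ΔQ ≈ η × %ΔI = -0.7 × (-9.7%) = 6.79%.
New Q ≈ 89 × (1 + 0.0679) = 95.0.

95.0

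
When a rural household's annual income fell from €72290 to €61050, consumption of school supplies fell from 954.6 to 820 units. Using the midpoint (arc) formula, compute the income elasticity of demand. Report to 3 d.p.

ΔQ = 820 − 954.6 = -134.6; midpoint Q̄ = (954.6 + 820)/2 = 887.3.
ΔI = 61050 − 72290 = -11240; midpoint Ī = (72290 + 61050)/2 = 66670.
η = (ΔQ/Q̄) ÷ (ΔI/Ī) = (-134.6/887.3) ÷ (-11240/66670) = 0.900.

0.900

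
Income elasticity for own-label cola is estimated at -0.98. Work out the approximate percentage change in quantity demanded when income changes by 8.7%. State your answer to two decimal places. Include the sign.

-8.53%

%ΔQ ≈ η × %ΔI = -0.98 × 8.7% = -8.53%.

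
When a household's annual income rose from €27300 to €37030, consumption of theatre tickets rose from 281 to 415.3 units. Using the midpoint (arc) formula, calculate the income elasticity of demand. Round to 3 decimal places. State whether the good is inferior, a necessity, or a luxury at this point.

ΔQ = 415.3 − 281 = 134.3; midpoint Q̄ = (281 + 415.3)/2 = 348.15.
ΔI = 37030 − 27300 = 9730; midpoint Ī = (27300 + 37030)/2 = 32165.
η = (ΔQ/Q̄) ÷ (ΔI/Ī) = (134.3/348.15) ÷ (9730/32165) = 1.275.
η > 1 ⇒ luxury.

1.275 (luxury)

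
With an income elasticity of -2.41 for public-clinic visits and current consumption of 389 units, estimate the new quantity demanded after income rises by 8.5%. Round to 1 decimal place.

%ΔQ ≈ η × %ΔI = -2.41 × 8.5% = -20.485%.
New Q ≈ 389 × (1 − 0.20485) = 309.3.

309.3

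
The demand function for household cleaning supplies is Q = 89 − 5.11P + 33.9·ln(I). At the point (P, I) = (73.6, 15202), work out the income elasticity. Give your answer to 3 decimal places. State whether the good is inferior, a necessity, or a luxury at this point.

At P = 73.6, I = 15202: Q = 39.333.
Holding P constant, ∂Q/∂I = 33.9/I = 0.00222997.
η_I = (∂Q/∂I)·(I/Q) = 0.00222997 × (15202/39.333) = 0.862.
Since 0 < η < 1, this is a necessity.

0.862 (necessity)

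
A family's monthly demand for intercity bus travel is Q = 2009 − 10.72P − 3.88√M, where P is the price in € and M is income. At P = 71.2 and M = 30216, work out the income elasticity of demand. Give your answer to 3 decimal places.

-0.590

At P = 71.2, M = 30216: Q = 571.285.
Holding P constant, ∂Q/∂M = -3.88/(2√M) = -0.0111605.
η_M = (∂Q/∂M)·(M/Q) = -0.0111605 × (30216/571.285) = -0.590.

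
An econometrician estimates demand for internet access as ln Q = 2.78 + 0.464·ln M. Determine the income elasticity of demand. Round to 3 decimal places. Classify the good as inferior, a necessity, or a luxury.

0.464 (necessity)

In a log-linear demand, the coefficient on ln M is the income elasticity.
So η = 0.464.
0 < η < 1 ⇒ necessity.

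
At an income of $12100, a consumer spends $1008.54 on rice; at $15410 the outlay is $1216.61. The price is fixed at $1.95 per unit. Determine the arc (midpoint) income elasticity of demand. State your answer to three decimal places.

With a constant price, Q₁ = 1008.54/1.95 = 517.200 and Q₂ = 1216.61/1.95 = 623.903 (equivalently, work directly with expenditure since P cancels).
Midpoint %ΔQ = (1216.61 − 1008.54)/1112.57 = 0.18702; midpoint %ΔI = (15410 − 12100)/13755 = 0.24064.
η = 0.18702 / 0.24064 = 0.777.

0.777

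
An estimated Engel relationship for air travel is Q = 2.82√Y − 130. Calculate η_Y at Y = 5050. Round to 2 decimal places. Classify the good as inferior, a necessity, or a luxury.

At Y = 5050: Q = 70.399.
dQ/dY = 2.82/(2√Y) = 0.0198415 at this income.
η = (dQ/dY)·(Y/Q) = 0.0198415 × (5050/70.399) = 1.42.
Since η > 1, the good is a luxury.

1.42 (luxury)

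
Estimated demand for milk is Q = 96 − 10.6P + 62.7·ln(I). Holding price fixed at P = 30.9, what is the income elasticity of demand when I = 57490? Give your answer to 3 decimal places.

At P = 30.9, I = 57490: Q = 455.612.
Holding P constant, ∂Q/∂I = 62.7/I = 0.00109062.
η_I = (∂Q/∂I)·(I/Q) = 0.00109062 × (57490/455.612) = 0.138.

0.138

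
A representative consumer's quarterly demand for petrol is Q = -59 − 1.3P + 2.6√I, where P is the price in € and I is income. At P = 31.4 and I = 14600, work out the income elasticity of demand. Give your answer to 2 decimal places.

At P = 31.4, I = 14600: Q = 214.339.
Holding P constant, ∂Q/∂I = 2.6/(2√I) = 0.0107589.
η_I = (∂Q/∂I)·(I/Q) = 0.0107589 × (14600/214.339) = 0.73.

0.73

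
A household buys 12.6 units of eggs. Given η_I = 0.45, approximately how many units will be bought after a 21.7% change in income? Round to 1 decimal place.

%ΔQ ≈ η × %ΔI = 0.45 × 21.7% = 9.765%.
New Q ≈ 12.6 × (1 + 0.09765) = 13.8.

13.8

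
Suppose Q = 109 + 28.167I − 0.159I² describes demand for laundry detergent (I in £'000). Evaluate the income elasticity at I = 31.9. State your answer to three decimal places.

At I = 31.9: Q = 845.7273.
dQ/dI = 28.167 − 0.318I = 18.02280.
η = (dQ/dI)·(I/Q) = 18.02280 × (31.9/845.7273) = 0.680.

0.680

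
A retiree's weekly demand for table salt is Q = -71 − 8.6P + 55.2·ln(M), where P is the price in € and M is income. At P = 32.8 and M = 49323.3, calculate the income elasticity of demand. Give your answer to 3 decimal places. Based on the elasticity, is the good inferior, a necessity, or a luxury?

At P = 32.8, M = 49323.3: Q = 243.420.
Holding P constant, ∂Q/∂M = 55.2/M = 0.00111915.
η_M = (∂Q/∂M)·(M/Q) = 0.00111915 × (49323.3/243.420) = 0.227.
Since 0 < η < 1, this is a necessity.

0.227 (necessity)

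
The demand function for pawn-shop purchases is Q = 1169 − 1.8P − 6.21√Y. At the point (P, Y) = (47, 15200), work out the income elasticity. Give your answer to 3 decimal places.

-1.201

At P = 47, Y = 15200: Q = 318.780.
Holding P constant, ∂Q/∂Y = -6.21/(2√Y) = -0.0251849.
η_Y = (∂Q/∂Y)·(Y/Q) = -0.0251849 × (15200/318.780) = -1.201.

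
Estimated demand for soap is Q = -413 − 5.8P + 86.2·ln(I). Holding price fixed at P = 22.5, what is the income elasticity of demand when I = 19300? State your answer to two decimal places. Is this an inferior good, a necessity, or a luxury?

0.28 (necessity)

At P = 22.5, I = 19300: Q = 307.110.
Holding P constant, ∂Q/∂I = 86.2/I = 0.00446632.
η_I = (∂Q/∂I)·(I/Q) = 0.00446632 × (19300/307.110) = 0.28.
Since 0 < η < 1, this is a necessity.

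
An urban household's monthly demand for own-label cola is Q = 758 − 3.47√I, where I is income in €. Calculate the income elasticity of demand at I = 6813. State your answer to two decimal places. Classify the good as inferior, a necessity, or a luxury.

At I = 6813: Q = 471.583.
dQ/dI = -3.47/(2√I) = -0.0210199 at this income.
η = (dQ/dI)·(I/Q) = -0.0210199 × (6813/471.583) = -0.30.
Since η < 0, the good is an inferior good.

-0.30 (inferior good)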